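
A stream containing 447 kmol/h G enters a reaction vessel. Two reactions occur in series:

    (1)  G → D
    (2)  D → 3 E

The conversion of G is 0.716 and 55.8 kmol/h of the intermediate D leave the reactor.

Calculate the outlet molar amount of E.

793 kmol/h

Conversion of G: G consumed = 1ξ₁ = 0.716 × 447 → ξ₁ = 320.1 kmol/h.
D balance: n_D = 0 + 1ξ₁ − 1ξ₂ = 55.8 → ξ₂ = (1·320.1 − 55.8)/1 = 264.3 kmol/h.
Outlet amounts (n = n₀ + Σ ν·ξ):
  G: 447 − 1(320.1) = 126.9
  D: 0 + 1(320.1) − 1(264.3) = 55.8
  E: 0 + 3(264.3) = 792.8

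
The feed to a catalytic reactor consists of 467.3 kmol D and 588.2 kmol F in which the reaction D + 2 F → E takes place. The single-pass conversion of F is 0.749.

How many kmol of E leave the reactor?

220 kmol

F reacted = 0.749 × 588.2 = 440.6 kmol; ν_F = −2, so ξ = 440.6/2 = 220.3 kmol.
Outlet amounts (n = n₀ + ν ξ):
  D: 467.3 − 1(220.3) = 247
  F: 588.2 − 2(220.3) = 147.6
  E: 0 + 1(220.3) = 220.3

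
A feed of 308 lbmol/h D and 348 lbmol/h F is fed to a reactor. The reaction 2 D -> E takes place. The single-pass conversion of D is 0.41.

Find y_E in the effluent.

D reacted = 0.41 × 308 = 126.3 lbmol/h; ν_D = −2, so ξ = 126.3/2 = 63.14 lbmol/h.
Outlet amounts (n = n₀ + ν ξ):
  D: 308 − 2(63.14) = 181.7
  E: 0 + 1(63.14) = 63.14
  F: 348 (inert)
Total out = 592.9 lbmol/h; y_E = 63.14 / 592.9 = 0.1065.

0.107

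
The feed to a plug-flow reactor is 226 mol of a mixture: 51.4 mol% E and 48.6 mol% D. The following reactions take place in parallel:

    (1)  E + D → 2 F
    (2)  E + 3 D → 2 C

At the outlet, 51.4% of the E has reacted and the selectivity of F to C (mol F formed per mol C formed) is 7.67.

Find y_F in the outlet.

Conversion of E: E consumed = 0.514 × 116.2 = 59.71 mol = 1ξ₁ + 1ξ₂.
Selectivity: 2ξ₁ / (2ξ₂) = 7.67 → ξ₁ = 7.67 ξ₂.
Substitute: (1·7.67 + 1) ξ₂ = 59.71 → ξ₂ = 6.887 mol, ξ₁ = 52.82 mol.
Outlet amounts (n = n₀ + Σ ν·ξ):
  E: 116.2 − 1(52.82) − 1(6.887) = 56.46
  D: 109.8 − 1(52.82) − 3(6.887) = 36.35
  F: 0 + 2(52.82) = 105.6
  C: 0 + 2(6.887) = 13.77
Total out = 212.2 mol; y_F = 105.6 / 212.2 = 0.4978.

0.498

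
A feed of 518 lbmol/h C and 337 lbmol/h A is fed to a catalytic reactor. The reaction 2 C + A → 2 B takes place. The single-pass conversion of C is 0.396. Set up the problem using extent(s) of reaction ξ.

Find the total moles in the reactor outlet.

752 lbmol/h

C reacted = 0.396 × 518 = 205.1 lbmol/h; ν_C = −2, so ξ = 205.1/2 = 102.6 lbmol/h.
Outlet amounts (n = n₀ + ν ξ):
  C: 518 − 2(102.6) = 312.9
  A: 337 − 1(102.6) = 234.4
  B: 0 + 2(102.6) = 205.1
Total out = 312.9 + 234.4 + 205.1 = 752.4 lbmol/h.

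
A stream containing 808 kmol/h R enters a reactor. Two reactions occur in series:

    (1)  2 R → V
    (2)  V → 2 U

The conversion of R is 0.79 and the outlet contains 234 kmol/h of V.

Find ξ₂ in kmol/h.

Conversion of R: R consumed = 2ξ₁ = 0.79 × 808 → ξ₁ = 319.2 kmol/h.
V balance: n_V = 0 + 1ξ₁ − 1ξ₂ = 234 → ξ₂ = (1·319.2 − 234)/1 = 85.16 kmol/h.
Outlet amounts (n = n₀ + Σ ν·ξ):
  R: 808 − 2(319.2) = 169.7
  V: 0 + 1(319.2) − 1(85.16) = 234
  U: 0 + 2(85.16) = 170.3

ξ₂ = 85.2 kmol/h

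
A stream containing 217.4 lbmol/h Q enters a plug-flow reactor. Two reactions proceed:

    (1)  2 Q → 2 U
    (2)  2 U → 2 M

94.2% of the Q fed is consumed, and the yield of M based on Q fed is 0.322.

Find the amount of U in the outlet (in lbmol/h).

135 lbmol/h

Conversion of Q: Q consumed = 2ξ₁ = 0.942 × 217.4 → ξ₁ = 102.4 lbmol/h.
Yield of M: 2ξ₂ / 217.4 = 0.322 → ξ₂ = 35 lbmol/h.
Outlet amounts (n = n₀ + Σ ν·ξ):
  Q: 217.4 − 2(102.4) = 12.61
  U: 0 + 2(102.4) − 2(35) = 134.8
  M: 0 + 2(35) = 70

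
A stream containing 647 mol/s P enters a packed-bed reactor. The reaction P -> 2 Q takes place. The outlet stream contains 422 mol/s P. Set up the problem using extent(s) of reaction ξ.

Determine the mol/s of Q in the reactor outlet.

450 mol/s

For P: n = n₀ − 1ξ → 422 = 647 − 1ξ, giving ξ = 225 mol/s.
Outlet amounts (n = n₀ + ν ξ):
  P: 647 − 1(225) = 422
  Q: 0 + 2(225) = 450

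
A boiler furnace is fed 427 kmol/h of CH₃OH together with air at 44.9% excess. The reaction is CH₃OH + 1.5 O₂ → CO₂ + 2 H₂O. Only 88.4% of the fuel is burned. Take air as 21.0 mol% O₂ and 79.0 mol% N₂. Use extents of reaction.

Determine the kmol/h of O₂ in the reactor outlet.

Stoichiometric O₂ = 1.5 × 427 = 640.5 kmol/h; O₂ fed = 640.5 × 1.449 = 928.1 kmol/h.
N₂ fed = 928.1 × 79/21 = 3491 kmol/h.
Fuel reacted = 0.884 × 427 → ξ = 377.5 kmol/h.
Outlet (n = n₀ + ν ξ):
  CH₃OH: 427 − 1(377.5) = 49.53
  O₂: 928.1 − 1.5(377.5) = 361.9
  N₂: 3491 (inert)
  CO₂: 0 + 1(377.5) = 377.5
  H₂O: 0 + 2(377.5) = 754.9

362 kmol/h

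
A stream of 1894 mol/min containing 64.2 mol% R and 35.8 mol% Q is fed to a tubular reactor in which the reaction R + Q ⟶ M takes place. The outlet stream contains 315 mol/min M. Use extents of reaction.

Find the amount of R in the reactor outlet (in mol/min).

901 mol/min

For M: n = n₀ + 1ξ → 315 = 0 + 1ξ, giving ξ = 315 mol/min.
Outlet amounts (n = n₀ + ν ξ):
  R: 1216 − 1(315) = 900.9
  Q: 678.1 − 1(315) = 363.1
  M: 0 + 1(315) = 315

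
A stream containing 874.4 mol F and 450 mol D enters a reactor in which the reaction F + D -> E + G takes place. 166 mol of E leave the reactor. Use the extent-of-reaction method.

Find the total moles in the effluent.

For E: n = n₀ + 1ξ → 166 = 0 + 1ξ, giving ξ = 166 mol.
Outlet amounts (n = n₀ + ν ξ):
  F: 874.4 − 1(166) = 708.4
  D: 450 − 1(166) = 284
  E: 0 + 1(166) = 166
  G: 0 + 1(166) = 166
Total out = 708.4 + 284 + 166 + 166 = 1324 mol.

1320 mol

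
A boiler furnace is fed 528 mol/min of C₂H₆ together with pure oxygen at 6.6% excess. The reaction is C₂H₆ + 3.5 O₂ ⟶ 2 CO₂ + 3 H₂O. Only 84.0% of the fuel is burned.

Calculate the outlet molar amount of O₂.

418 mol/min

Stoichiometric O₂ = 3.5 × 528 = 1848 mol/min; O₂ fed = 1848 × 1.066 = 1970 mol/min.
Fuel reacted = 0.84 × 528 → ξ = 443.5 mol/min.
Outlet (n = n₀ + ν ξ):
  C₂H₆: 528 − 1(443.5) = 84.48
  O₂: 1970 − 3.5(443.5) = 417.6
  CO₂: 0 + 2(443.5) = 887
  H₂O: 0 + 3(443.5) = 1331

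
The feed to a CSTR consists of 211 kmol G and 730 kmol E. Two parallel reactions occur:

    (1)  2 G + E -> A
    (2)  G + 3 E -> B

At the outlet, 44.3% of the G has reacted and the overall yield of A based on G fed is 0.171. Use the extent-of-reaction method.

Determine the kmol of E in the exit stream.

630 kmol

Yield of A: 1ξ₁ / 211 = 0.171 → ξ₁ = 36.08 kmol.
Conversion of G: 2ξ₁ + 1ξ₂ = 0.443 × 211 = 93.47 → ξ₂ = 21.31 kmol.
Outlet amounts (n = n₀ + Σ ν·ξ):
  G: 211 − 2(36.08) − 1(21.31) = 117.5
  E: 730 − 1(36.08) − 3(21.31) = 630
  A: 0 + 1(36.08) = 36.08
  B: 0 + 1(21.31) = 21.31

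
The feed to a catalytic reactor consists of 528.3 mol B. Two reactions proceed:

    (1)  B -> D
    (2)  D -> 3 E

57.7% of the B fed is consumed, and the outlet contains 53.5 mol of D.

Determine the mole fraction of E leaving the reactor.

0.731

Conversion of B: B consumed = 1ξ₁ = 0.577 × 528.3 → ξ₁ = 304.8 mol.
D balance: n_D = 0 + 1ξ₁ − 1ξ₂ = 53.5 → ξ₂ = (1·304.8 − 53.5)/1 = 251.3 mol.
Outlet amounts (n = n₀ + Σ ν·ξ):
  B: 528.3 − 1(304.8) = 223.5
  D: 0 + 1(304.8) − 1(251.3) = 53.5
  E: 0 + 3(251.3) = 754
Total out = 1031 mol; y_E = 754 / 1031 = 0.7313.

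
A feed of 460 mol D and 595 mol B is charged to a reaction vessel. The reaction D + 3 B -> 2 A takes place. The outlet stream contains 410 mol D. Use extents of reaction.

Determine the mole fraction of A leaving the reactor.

For D: n = n₀ − 1ξ → 410 = 460 − 1ξ, giving ξ = 50 mol.
Outlet amounts (n = n₀ + ν ξ):
  D: 460 − 1(50) = 410
  B: 595 − 3(50) = 445
  A: 0 + 2(50) = 100
Total out = 955 mol; y_A = 100 / 955 = 0.1047.

0.105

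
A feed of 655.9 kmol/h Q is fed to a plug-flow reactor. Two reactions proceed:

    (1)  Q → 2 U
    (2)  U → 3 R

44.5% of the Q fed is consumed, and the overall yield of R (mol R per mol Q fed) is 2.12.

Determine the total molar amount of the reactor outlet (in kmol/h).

1870 kmol/h

Conversion of Q: Q consumed = 1ξ₁ = 0.445 × 655.9 → ξ₁ = 291.9 kmol/h.
Yield of R: 3ξ₂ / 655.9 = 2.12 → ξ₂ = 463.5 kmol/h.
Outlet amounts (n = n₀ + Σ ν·ξ):
  Q: 655.9 − 1(291.9) = 364
  U: 0 + 2(291.9) − 1(463.5) = 120.2
  R: 0 + 3(463.5) = 1391
Total out = 364 + 120.2 + 1391 = 1875 kmol/h.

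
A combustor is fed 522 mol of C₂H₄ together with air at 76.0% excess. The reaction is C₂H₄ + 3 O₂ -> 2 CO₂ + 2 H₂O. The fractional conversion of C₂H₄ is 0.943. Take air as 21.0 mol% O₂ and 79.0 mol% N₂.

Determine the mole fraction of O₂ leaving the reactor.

Stoichiometric O₂ = 3 × 522 = 1566 mol; O₂ fed = 1566 × 1.760 = 2756 mol.
N₂ fed = 2756 × 79/21 = 10370 mol.
Fuel reacted = 0.943 × 522 → ξ = 492.2 mol.
Outlet (n = n₀ + ν ξ):
  C₂H₄: 522 − 1(492.2) = 29.75
  O₂: 2756 − 3(492.2) = 1279
  N₂: 10370 (inert)
  CO₂: 0 + 2(492.2) = 984.5
  H₂O: 0 + 2(492.2) = 984.5
Total out = 13650 mol; y_O₂ = 1279 / 13650 = 0.09375.

0.0938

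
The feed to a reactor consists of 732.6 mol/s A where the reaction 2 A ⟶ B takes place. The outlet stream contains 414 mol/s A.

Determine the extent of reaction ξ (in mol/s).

ξ = 159 mol/s

For A: n = n₀ − 2ξ → 414 = 732.6 − 2ξ, giving ξ = 159.3 mol/s.
Outlet amounts (n = n₀ + ν ξ):
  A: 732.6 − 2(159.3) = 414
  B: 0 + 1(159.3) = 159.3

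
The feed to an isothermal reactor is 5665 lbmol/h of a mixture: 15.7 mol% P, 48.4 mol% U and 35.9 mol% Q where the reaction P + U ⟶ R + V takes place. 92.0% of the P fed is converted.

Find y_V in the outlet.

P reacted = 0.92 × 889.4 = 818.3 lbmol/h; ν_P = −1, so ξ = 818.3/1 = 818.3 lbmol/h.
Outlet amounts (n = n₀ + ν ξ):
  P: 889.4 − 1(818.3) = 71.15
  U: 2742 − 1(818.3) = 1924
  R: 0 + 1(818.3) = 818.3
  V: 0 + 1(818.3) = 818.3
  Q: 2034 (inert)
Total out = 5665 lbmol/h; y_V = 818.3 / 5665 = 0.1444.

0.144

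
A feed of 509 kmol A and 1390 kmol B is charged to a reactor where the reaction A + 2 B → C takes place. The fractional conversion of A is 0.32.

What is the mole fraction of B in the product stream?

A reacted = 0.32 × 509 = 162.9 kmol; ν_A = −1, so ξ = 162.9/1 = 162.9 kmol.
Outlet amounts (n = n₀ + ν ξ):
  A: 509 − 1(162.9) = 346.1
  B: 1390 − 2(162.9) = 1064
  C: 0 + 1(162.9) = 162.9
Total out = 1573 kmol; y_B = 1064 / 1573 = 0.6765.

0.676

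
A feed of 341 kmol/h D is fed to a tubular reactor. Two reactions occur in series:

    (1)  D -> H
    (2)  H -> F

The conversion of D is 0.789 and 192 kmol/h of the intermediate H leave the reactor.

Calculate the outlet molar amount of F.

Conversion of D: D consumed = 1ξ₁ = 0.789 × 341 → ξ₁ = 269 kmol/h.
H balance: n_H = 0 + 1ξ₁ − 1ξ₂ = 192 → ξ₂ = (1·269 − 192)/1 = 77.05 kmol/h.
Outlet amounts (n = n₀ + Σ ν·ξ):
  D: 341 − 1(269) = 71.95
  H: 0 + 1(269) − 1(77.05) = 192
  F: 0 + 1(77.05) = 77.05

77 kmol/h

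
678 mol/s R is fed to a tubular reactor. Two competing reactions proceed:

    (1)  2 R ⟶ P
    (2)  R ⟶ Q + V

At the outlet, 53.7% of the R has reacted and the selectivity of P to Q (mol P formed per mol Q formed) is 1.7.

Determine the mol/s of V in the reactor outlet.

82.7 mol/s

Conversion of R: R consumed = 0.537 × 678 = 364.1 mol/s = 2ξ₁ + 1ξ₂.
Selectivity: 1ξ₁ / (1ξ₂) = 1.7 → ξ₁ = 1.7 ξ₂.
Substitute: (2·1.7 + 1) ξ₂ = 364.1 → ξ₂ = 82.75 mol/s, ξ₁ = 140.7 mol/s.
Outlet amounts (n = n₀ + Σ ν·ξ):
  R: 678 − 2(140.7) − 1(82.75) = 313.9
  P: 0 + 1(140.7) = 140.7
  Q: 0 + 1(82.75) = 82.75
  V: 0 + 1(82.75) = 82.75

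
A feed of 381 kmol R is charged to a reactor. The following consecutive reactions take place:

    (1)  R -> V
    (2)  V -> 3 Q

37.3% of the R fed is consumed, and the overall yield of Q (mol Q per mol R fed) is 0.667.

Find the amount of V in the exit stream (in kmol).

57.4 kmol

Conversion of R: R consumed = 1ξ₁ = 0.373 × 381 → ξ₁ = 142.1 kmol.
Yield of Q: 3ξ₂ / 381 = 0.667 → ξ₂ = 84.71 kmol.
Outlet amounts (n = n₀ + Σ ν·ξ):
  R: 381 − 1(142.1) = 238.9
  V: 0 + 1(142.1) − 1(84.71) = 57.4
  Q: 0 + 3(84.71) = 254.1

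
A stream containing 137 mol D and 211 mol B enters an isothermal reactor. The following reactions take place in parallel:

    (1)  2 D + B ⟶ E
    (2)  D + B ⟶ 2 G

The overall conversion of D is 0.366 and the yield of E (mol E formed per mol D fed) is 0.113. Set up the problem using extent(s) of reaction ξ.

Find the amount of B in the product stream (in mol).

176 mol

Yield of E: 1ξ₁ / 137 = 0.113 → ξ₁ = 15.48 mol.
Conversion of D: 2ξ₁ + 1ξ₂ = 0.366 × 137 = 50.14 → ξ₂ = 19.18 mol.
Outlet amounts (n = n₀ + Σ ν·ξ):
  D: 137 − 2(15.48) − 1(19.18) = 86.86
  B: 211 − 1(15.48) − 1(19.18) = 176.3
  E: 0 + 1(15.48) = 15.48
  G: 0 + 2(19.18) = 38.36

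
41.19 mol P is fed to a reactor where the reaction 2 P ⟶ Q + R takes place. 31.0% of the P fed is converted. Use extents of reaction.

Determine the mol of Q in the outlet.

6.38 mol

P reacted = 0.31 × 41.19 = 12.77 mol; ν_P = −2, so ξ = 12.77/2 = 6.384 mol.
Outlet amounts (n = n₀ + ν ξ):
  P: 41.19 − 2(6.384) = 28.42
  Q: 0 + 1(6.384) = 6.384
  R: 0 + 1(6.384) = 6.384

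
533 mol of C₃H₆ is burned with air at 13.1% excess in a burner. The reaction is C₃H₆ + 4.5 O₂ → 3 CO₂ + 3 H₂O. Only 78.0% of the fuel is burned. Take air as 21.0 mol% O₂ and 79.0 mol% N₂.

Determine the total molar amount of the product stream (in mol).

13700 mol

Stoichiometric O₂ = 4.5 × 533 = 2398 mol; O₂ fed = 2398 × 1.131 = 2713 mol.
N₂ fed = 2713 × 79/21 = 10200 mol.
Fuel reacted = 0.78 × 533 → ξ = 415.7 mol.
Outlet (n = n₀ + ν ξ):
  C₃H₆: 533 − 1(415.7) = 117.3
  O₂: 2713 − 4.5(415.7) = 841.9
  N₂: 10200 (inert)
  CO₂: 0 + 3(415.7) = 1247
  H₂O: 0 + 3(415.7) = 1247
Total out = 117.3 + 841.9 + 10200 + 1247 + 1247 = 13660 mol.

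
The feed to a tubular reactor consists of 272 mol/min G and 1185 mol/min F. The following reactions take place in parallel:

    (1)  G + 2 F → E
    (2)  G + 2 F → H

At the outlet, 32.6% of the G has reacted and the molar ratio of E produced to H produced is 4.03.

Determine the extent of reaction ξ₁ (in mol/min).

ξ₁ = 71 mol/min

Conversion of G: G consumed = 0.326 × 272 = 88.67 mol/min = 1ξ₁ + 1ξ₂.
Selectivity: 1ξ₁ / (1ξ₂) = 4.03 → ξ₁ = 4.03 ξ₂.
Substitute: (1·4.03 + 1) ξ₂ = 88.67 → ξ₂ = 17.63 mol/min, ξ₁ = 71.04 mol/min.
Outlet amounts (n = n₀ + Σ ν·ξ):
  G: 272 − 1(71.04) − 1(17.63) = 183.3
  F: 1185 − 2(71.04) − 2(17.63) = 1008
  E: 0 + 1(71.04) = 71.04
  H: 0 + 1(17.63) = 17.63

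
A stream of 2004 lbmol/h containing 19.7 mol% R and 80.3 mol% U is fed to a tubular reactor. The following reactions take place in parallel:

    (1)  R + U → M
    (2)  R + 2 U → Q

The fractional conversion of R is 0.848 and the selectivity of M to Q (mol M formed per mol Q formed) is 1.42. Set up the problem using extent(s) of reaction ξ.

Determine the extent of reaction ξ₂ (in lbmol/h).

Conversion of R: R consumed = 0.848 × 394.8 = 334.8 lbmol/h = 1ξ₁ + 1ξ₂.
Selectivity: 1ξ₁ / (1ξ₂) = 1.42 → ξ₁ = 1.42 ξ₂.
Substitute: (1·1.42 + 1) ξ₂ = 334.8 → ξ₂ = 138.3 lbmol/h, ξ₁ = 196.4 lbmol/h.
Outlet amounts (n = n₀ + Σ ν·ξ):
  R: 394.8 − 1(196.4) − 1(138.3) = 60.01
  U: 1609 − 1(196.4) − 2(138.3) = 1136
  M: 0 + 1(196.4) = 196.4
  Q: 0 + 1(138.3) = 138.3

ξ₂ = 138 lbmol/h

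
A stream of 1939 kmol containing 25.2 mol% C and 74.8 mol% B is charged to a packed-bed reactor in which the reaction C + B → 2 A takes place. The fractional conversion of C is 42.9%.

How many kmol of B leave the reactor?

1240 kmol

C reacted = 0.429 × 488.6 = 209.6 kmol; ν_C = −1, so ξ = 209.6/1 = 209.6 kmol.
Outlet amounts (n = n₀ + ν ξ):
  C: 488.6 − 1(209.6) = 279
  B: 1450 − 1(209.6) = 1241
  A: 0 + 2(209.6) = 419.2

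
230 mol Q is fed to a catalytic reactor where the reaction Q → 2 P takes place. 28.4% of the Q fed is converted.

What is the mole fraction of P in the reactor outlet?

Q reacted = 0.284 × 230 = 65.32 mol; ν_Q = −1, so ξ = 65.32/1 = 65.32 mol.
Outlet amounts (n = n₀ + ν ξ):
  Q: 230 − 1(65.32) = 164.7
  P: 0 + 2(65.32) = 130.6
Total out = 295.3 mol; y_P = 130.6 / 295.3 = 0.4424.

0.442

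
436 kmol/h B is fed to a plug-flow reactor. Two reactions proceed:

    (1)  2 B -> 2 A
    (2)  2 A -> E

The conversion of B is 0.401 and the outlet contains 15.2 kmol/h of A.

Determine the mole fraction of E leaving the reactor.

0.224

Conversion of B: B consumed = 2ξ₁ = 0.401 × 436 → ξ₁ = 87.42 kmol/h.
A balance: n_A = 0 + 2ξ₁ − 2ξ₂ = 15.2 → ξ₂ = (2·87.42 − 15.2)/2 = 79.82 kmol/h.
Outlet amounts (n = n₀ + Σ ν·ξ):
  B: 436 − 2(87.42) = 261.2
  A: 0 + 2(87.42) − 2(79.82) = 15.2
  E: 0 + 1(79.82) = 79.82
Total out = 356.2 kmol/h; y_E = 79.82 / 356.2 = 0.2241.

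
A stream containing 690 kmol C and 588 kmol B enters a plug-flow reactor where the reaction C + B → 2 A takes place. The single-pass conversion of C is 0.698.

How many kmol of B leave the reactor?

C reacted = 0.698 × 690 = 481.6 kmol; ν_C = −1, so ξ = 481.6/1 = 481.6 kmol.
Outlet amounts (n = n₀ + ν ξ):
  C: 690 − 1(481.6) = 208.4
  B: 588 − 1(481.6) = 106.4
  A: 0 + 2(481.6) = 963.2

106 kmol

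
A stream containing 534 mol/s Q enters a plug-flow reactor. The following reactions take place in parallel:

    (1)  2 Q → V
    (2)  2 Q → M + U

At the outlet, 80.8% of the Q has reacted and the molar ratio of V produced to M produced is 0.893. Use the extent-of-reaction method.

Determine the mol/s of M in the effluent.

Conversion of Q: Q consumed = 0.808 × 534 = 431.5 mol/s = 2ξ₁ + 2ξ₂.
Selectivity: 1ξ₁ / (1ξ₂) = 0.893 → ξ₁ = 0.893 ξ₂.
Substitute: (2·0.893 + 2) ξ₂ = 431.5 → ξ₂ = 114 mol/s, ξ₁ = 101.8 mol/s.
Outlet amounts (n = n₀ + Σ ν·ξ):
  Q: 534 − 2(101.8) − 2(114) = 102.5
  V: 0 + 1(101.8) = 101.8
  M: 0 + 1(114) = 114
  U: 0 + 1(114) = 114

114 mol/s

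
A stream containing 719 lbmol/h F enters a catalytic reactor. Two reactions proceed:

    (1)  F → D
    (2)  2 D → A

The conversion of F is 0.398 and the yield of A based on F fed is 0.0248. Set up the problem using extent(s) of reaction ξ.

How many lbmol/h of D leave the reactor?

250 lbmol/h

Conversion of F: F consumed = 1ξ₁ = 0.398 × 719 → ξ₁ = 286.2 lbmol/h.
Yield of A: 1ξ₂ / 719 = 0.0248 → ξ₂ = 17.83 lbmol/h.
Outlet amounts (n = n₀ + Σ ν·ξ):
  F: 719 − 1(286.2) = 432.8
  D: 0 + 1(286.2) − 2(17.83) = 250.5
  A: 0 + 1(17.83) = 17.83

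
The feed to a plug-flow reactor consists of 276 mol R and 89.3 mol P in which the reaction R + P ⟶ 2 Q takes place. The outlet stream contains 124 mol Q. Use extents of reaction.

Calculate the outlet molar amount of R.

For Q: n = n₀ + 2ξ → 124 = 0 + 2ξ, giving ξ = 62 mol.
Outlet amounts (n = n₀ + ν ξ):
  R: 276 − 1(62) = 214
  P: 89.3 − 1(62) = 27.3
  Q: 0 + 2(62) = 124

214 mol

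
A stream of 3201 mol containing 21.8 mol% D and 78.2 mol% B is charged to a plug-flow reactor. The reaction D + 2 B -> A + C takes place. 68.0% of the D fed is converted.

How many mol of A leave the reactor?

475 mol

D reacted = 0.68 × 697.8 = 474.5 mol; ν_D = −1, so ξ = 474.5/1 = 474.5 mol.
Outlet amounts (n = n₀ + ν ξ):
  D: 697.8 − 1(474.5) = 223.3
  B: 2503 − 2(474.5) = 1554
  A: 0 + 1(474.5) = 474.5
  C: 0 + 1(474.5) = 474.5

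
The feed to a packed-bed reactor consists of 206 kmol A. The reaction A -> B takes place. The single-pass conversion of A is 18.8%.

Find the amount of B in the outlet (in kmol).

A reacted = 0.188 × 206 = 38.73 kmol; ν_A = −1, so ξ = 38.73/1 = 38.73 kmol.
Outlet amounts (n = n₀ + ν ξ):
  A: 206 − 1(38.73) = 167.3
  B: 0 + 1(38.73) = 38.73

38.7 kmol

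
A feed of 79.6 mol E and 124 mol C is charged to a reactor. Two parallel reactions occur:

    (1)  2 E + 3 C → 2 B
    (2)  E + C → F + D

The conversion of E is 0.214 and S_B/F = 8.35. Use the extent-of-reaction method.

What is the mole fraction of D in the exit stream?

Conversion of E: E consumed = 0.214 × 79.6 = 17.03 mol = 2ξ₁ + 1ξ₂.
Selectivity: 2ξ₁ / (1ξ₂) = 8.35 → ξ₁ = 4.175 ξ₂.
Substitute: (2·4.175 + 1) ξ₂ = 17.03 → ξ₂ = 1.822 mol, ξ₁ = 7.606 mol.
Outlet amounts (n = n₀ + Σ ν·ξ):
  E: 79.6 − 2(7.606) − 1(1.822) = 62.57
  C: 124 − 3(7.606) − 1(1.822) = 99.36
  B: 0 + 2(7.606) = 15.21
  F: 0 + 1(1.822) = 1.822
  D: 0 + 1(1.822) = 1.822
Total out = 180.8 mol; y_D = 1.822 / 180.8 = 0.01008.

0.0101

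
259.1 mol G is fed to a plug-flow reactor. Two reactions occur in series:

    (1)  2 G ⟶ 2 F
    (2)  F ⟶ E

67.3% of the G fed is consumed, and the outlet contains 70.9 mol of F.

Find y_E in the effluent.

Conversion of G: G consumed = 2ξ₁ = 0.673 × 259.1 → ξ₁ = 87.19 mol.
F balance: n_F = 0 + 2ξ₁ − 1ξ₂ = 70.9 → ξ₂ = (2·87.19 − 70.9)/1 = 103.5 mol.
Outlet amounts (n = n₀ + Σ ν·ξ):
  G: 259.1 − 2(87.19) = 84.73
  F: 0 + 2(87.19) − 1(103.5) = 70.9
  E: 0 + 1(103.5) = 103.5
Total out = 259.1 mol; y_E = 103.5 / 259.1 = 0.3994.

0.399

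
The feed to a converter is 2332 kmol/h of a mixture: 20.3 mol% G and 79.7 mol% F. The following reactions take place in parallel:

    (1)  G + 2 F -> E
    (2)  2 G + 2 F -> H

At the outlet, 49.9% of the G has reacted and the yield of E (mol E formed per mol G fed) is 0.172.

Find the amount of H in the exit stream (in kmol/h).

77.4 kmol/h

Yield of E: 1ξ₁ / 473.4 = 0.172 → ξ₁ = 81.42 kmol/h.
Conversion of G: 1ξ₁ + 2ξ₂ = 0.499 × 473.4 = 236.2 → ξ₂ = 77.4 kmol/h.
Outlet amounts (n = n₀ + Σ ν·ξ):
  G: 473.4 − 1(81.42) − 2(77.4) = 237.2
  F: 1859 − 2(81.42) − 2(77.4) = 1541
  E: 0 + 1(81.42) = 81.42
  H: 0 + 1(77.4) = 77.4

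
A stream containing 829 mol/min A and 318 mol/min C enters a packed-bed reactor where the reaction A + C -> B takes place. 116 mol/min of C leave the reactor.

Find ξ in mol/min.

ξ = 202 mol/min

For C: n = n₀ − 1ξ → 116 = 318 − 1ξ, giving ξ = 202 mol/min.
Outlet amounts (n = n₀ + ν ξ):
  A: 829 − 1(202) = 627
  C: 318 − 1(202) = 116
  B: 0 + 1(202) = 202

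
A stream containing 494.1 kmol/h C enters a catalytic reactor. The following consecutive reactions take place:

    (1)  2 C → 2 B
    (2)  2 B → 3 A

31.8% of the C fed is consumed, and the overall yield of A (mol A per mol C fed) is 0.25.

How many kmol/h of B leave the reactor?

74.8 kmol/h

Conversion of C: C consumed = 2ξ₁ = 0.318 × 494.1 → ξ₁ = 78.56 kmol/h.
Yield of A: 3ξ₂ / 494.1 = 0.25 → ξ₂ = 41.18 kmol/h.
Outlet amounts (n = n₀ + Σ ν·ξ):
  C: 494.1 − 2(78.56) = 337
  B: 0 + 2(78.56) − 2(41.18) = 74.77
  A: 0 + 3(41.18) = 123.5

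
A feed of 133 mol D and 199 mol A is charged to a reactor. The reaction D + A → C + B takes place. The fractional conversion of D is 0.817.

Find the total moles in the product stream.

D reacted = 0.817 × 133 = 108.7 mol; ν_D = −1, so ξ = 108.7/1 = 108.7 mol.
Outlet amounts (n = n₀ + ν ξ):
  D: 133 − 1(108.7) = 24.34
  A: 199 − 1(108.7) = 90.34
  C: 0 + 1(108.7) = 108.7
  B: 0 + 1(108.7) = 108.7
Total out = 24.34 + 90.34 + 108.7 + 108.7 = 332 mol.

332 mol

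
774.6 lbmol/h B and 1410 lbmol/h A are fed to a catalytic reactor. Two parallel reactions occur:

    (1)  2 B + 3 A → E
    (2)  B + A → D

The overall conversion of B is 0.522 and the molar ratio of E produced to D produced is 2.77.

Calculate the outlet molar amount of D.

61.8 lbmol/h

Conversion of B: B consumed = 0.522 × 774.6 = 404.3 lbmol/h = 2ξ₁ + 1ξ₂.
Selectivity: 1ξ₁ / (1ξ₂) = 2.77 → ξ₁ = 2.77 ξ₂.
Substitute: (2·2.77 + 1) ξ₂ = 404.3 → ξ₂ = 61.83 lbmol/h, ξ₁ = 171.3 lbmol/h.
Outlet amounts (n = n₀ + Σ ν·ξ):
  B: 774.6 − 2(171.3) − 1(61.83) = 370.3
  A: 1410 − 3(171.3) − 1(61.83) = 834.4
  E: 0 + 1(171.3) = 171.3
  D: 0 + 1(61.83) = 61.83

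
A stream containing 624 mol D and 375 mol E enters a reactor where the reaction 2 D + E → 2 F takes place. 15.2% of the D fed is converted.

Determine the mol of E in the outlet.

328 mol

D reacted = 0.152 × 624 = 94.85 mol; ν_D = −2, so ξ = 94.85/2 = 47.42 mol.
Outlet amounts (n = n₀ + ν ξ):
  D: 624 − 2(47.42) = 529.2
  E: 375 − 1(47.42) = 327.6
  F: 0 + 2(47.42) = 94.85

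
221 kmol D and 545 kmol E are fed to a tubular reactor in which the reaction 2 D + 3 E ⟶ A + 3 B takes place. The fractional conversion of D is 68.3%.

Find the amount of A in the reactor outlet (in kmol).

D reacted = 0.683 × 221 = 150.9 kmol; ν_D = −2, so ξ = 150.9/2 = 75.47 kmol.
Outlet amounts (n = n₀ + ν ξ):
  D: 221 − 2(75.47) = 70.06
  E: 545 − 3(75.47) = 318.6
  A: 0 + 1(75.47) = 75.47
  B: 0 + 3(75.47) = 226.4

75.5 kmol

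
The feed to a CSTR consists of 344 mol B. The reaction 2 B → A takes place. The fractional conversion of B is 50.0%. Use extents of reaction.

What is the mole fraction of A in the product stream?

B reacted = 0.5 × 344 = 172 mol; ν_B = −2, so ξ = 172/2 = 86 mol.
Outlet amounts (n = n₀ + ν ξ):
  B: 344 − 2(86) = 172
  A: 0 + 1(86) = 86
Total out = 258 mol; y_A = 86 / 258 = 0.3333.

0.333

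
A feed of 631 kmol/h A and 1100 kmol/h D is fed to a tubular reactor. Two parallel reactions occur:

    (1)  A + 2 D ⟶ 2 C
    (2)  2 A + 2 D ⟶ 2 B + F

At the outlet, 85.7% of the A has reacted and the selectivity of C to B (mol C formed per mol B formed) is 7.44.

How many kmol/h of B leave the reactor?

Conversion of A: A consumed = 0.857 × 631 = 540.8 kmol/h = 1ξ₁ + 2ξ₂.
Selectivity: 2ξ₁ / (2ξ₂) = 7.44 → ξ₁ = 7.44 ξ₂.
Substitute: (1·7.44 + 2) ξ₂ = 540.8 → ξ₂ = 57.28 kmol/h, ξ₁ = 426.2 kmol/h.
Outlet amounts (n = n₀ + Σ ν·ξ):
  A: 631 − 1(426.2) − 2(57.28) = 90.23
  D: 1100 − 2(426.2) − 2(57.28) = 133
  C: 0 + 2(426.2) = 852.4
  B: 0 + 2(57.28) = 114.6
  F: 0 + 1(57.28) = 57.28

115 kmol/h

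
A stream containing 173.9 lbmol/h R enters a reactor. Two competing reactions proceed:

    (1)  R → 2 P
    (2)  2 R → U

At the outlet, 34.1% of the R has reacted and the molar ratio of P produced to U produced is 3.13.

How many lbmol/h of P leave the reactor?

52.1 lbmol/h

Conversion of R: R consumed = 0.341 × 173.9 = 59.3 lbmol/h = 1ξ₁ + 2ξ₂.
Selectivity: 2ξ₁ / (1ξ₂) = 3.13 → ξ₁ = 1.565 ξ₂.
Substitute: (1·1.565 + 2) ξ₂ = 59.3 → ξ₂ = 16.63 lbmol/h, ξ₁ = 26.03 lbmol/h.
Outlet amounts (n = n₀ + Σ ν·ξ):
  R: 173.9 − 1(26.03) − 2(16.63) = 114.6
  P: 0 + 2(26.03) = 52.06
  U: 0 + 1(16.63) = 16.63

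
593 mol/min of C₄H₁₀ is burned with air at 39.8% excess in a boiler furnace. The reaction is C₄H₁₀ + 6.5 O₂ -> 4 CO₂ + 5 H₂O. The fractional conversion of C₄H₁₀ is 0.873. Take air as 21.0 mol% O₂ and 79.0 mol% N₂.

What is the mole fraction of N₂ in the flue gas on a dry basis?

Stoichiometric O₂ = 6.5 × 593 = 3854 mol/min; O₂ fed = 3854 × 1.398 = 5389 mol/min.
N₂ fed = 5389 × 79/21 = 20270 mol/min.
Fuel reacted = 0.873 × 593 → ξ = 517.7 mol/min.
Outlet (n = n₀ + ν ξ):
  C₄H₁₀: 593 − 1(517.7) = 75.31
  O₂: 5389 − 6.5(517.7) = 2024
  N₂: 20270 (inert)
  CO₂: 0 + 4(517.7) = 2071
  H₂O: 0 + 5(517.7) = 2588
Dry total = 24440 mol/min; y_N₂ (dry) = 20270 / 24440 = 0.8294.

0.829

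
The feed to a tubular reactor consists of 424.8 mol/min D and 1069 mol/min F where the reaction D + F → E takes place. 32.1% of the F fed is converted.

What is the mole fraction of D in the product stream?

F reacted = 0.321 × 1069 = 343.1 mol/min; ν_F = −1, so ξ = 343.1/1 = 343.1 mol/min.
Outlet amounts (n = n₀ + ν ξ):
  D: 424.8 − 1(343.1) = 81.65
  F: 1069 − 1(343.1) = 725.9
  E: 0 + 1(343.1) = 343.1
Total out = 1151 mol/min; y_D = 81.65 / 1151 = 0.07096.

0.071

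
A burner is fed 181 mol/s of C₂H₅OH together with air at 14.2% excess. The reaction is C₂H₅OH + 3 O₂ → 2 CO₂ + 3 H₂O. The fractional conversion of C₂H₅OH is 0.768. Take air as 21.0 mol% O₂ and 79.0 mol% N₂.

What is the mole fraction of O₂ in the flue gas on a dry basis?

Stoichiometric O₂ = 3 × 181 = 543 mol/s; O₂ fed = 543 × 1.142 = 620.1 mol/s.
N₂ fed = 620.1 × 79/21 = 2333 mol/s.
Fuel reacted = 0.768 × 181 → ξ = 139 mol/s.
Outlet (n = n₀ + ν ξ):
  C₂H₅OH: 181 − 1(139) = 41.99
  O₂: 620.1 − 3(139) = 203.1
  N₂: 2333 (inert)
  CO₂: 0 + 2(139) = 278
  H₂O: 0 + 3(139) = 417
Dry total = 2856 mol/s; y_O₂ (dry) = 203.1 / 2856 = 0.07111.

0.0711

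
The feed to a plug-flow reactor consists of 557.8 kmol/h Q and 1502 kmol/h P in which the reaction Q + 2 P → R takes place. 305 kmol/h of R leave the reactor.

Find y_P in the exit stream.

For R: n = n₀ + 1ξ → 305 = 0 + 1ξ, giving ξ = 305 kmol/h.
Outlet amounts (n = n₀ + ν ξ):
  Q: 557.8 − 1(305) = 252.8
  P: 1502 − 2(305) = 892
  R: 0 + 1(305) = 305
Total out = 1450 kmol/h; y_P = 892 / 1450 = 0.6153.

0.615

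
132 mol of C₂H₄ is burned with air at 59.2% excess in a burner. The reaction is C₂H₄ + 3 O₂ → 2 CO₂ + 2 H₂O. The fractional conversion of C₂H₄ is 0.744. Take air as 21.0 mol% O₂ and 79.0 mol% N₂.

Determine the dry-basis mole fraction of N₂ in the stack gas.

Stoichiometric O₂ = 3 × 132 = 396 mol; O₂ fed = 396 × 1.592 = 630.4 mol.
N₂ fed = 630.4 × 79/21 = 2372 mol.
Fuel reacted = 0.744 × 132 → ξ = 98.21 mol.
Outlet (n = n₀ + ν ξ):
  C₂H₄: 132 − 1(98.21) = 33.79
  O₂: 630.4 − 3(98.21) = 335.8
  N₂: 2372 (inert)
  CO₂: 0 + 2(98.21) = 196.4
  H₂O: 0 + 2(98.21) = 196.4
Dry total = 2938 mol; y_N₂ (dry) = 2372 / 2938 = 0.8073.

0.807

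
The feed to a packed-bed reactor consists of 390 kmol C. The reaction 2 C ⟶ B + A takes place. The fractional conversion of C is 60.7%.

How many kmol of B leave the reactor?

C reacted = 0.607 × 390 = 236.7 kmol; ν_C = −2, so ξ = 236.7/2 = 118.4 kmol.
Outlet amounts (n = n₀ + ν ξ):
  C: 390 − 2(118.4) = 153.3
  B: 0 + 1(118.4) = 118.4
  A: 0 + 1(118.4) = 118.4

118 kmol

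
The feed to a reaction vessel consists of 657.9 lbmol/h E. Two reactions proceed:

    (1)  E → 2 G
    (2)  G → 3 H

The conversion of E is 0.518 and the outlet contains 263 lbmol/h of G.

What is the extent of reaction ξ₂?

Conversion of E: E consumed = 1ξ₁ = 0.518 × 657.9 → ξ₁ = 340.8 lbmol/h.
G balance: n_G = 0 + 2ξ₁ − 1ξ₂ = 263 → ξ₂ = (2·340.8 − 263)/1 = 418.6 lbmol/h.
Outlet amounts (n = n₀ + Σ ν·ξ):
  E: 657.9 − 1(340.8) = 317.1
  G: 0 + 2(340.8) − 1(418.6) = 263
  H: 0 + 3(418.6) = 1256

ξ₂ = 419 lbmol/h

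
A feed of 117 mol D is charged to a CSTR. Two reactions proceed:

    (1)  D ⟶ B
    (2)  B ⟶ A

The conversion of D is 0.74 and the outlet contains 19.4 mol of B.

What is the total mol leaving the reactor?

117 mol

Conversion of D: D consumed = 1ξ₁ = 0.74 × 117 → ξ₁ = 86.58 mol.
B balance: n_B = 0 + 1ξ₁ − 1ξ₂ = 19.4 → ξ₂ = (1·86.58 − 19.4)/1 = 67.18 mol.
Outlet amounts (n = n₀ + Σ ν·ξ):
  D: 117 − 1(86.58) = 30.42
  B: 0 + 1(86.58) − 1(67.18) = 19.4
  A: 0 + 1(67.18) = 67.18
Total out = 30.42 + 19.4 + 67.18 = 117 mol.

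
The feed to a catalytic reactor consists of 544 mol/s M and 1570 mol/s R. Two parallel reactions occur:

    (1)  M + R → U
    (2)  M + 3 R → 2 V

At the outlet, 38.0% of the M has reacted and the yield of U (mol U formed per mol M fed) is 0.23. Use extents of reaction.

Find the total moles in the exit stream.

1830 mol/s

Yield of U: 1ξ₁ / 544 = 0.23 → ξ₁ = 125.1 mol/s.
Conversion of M: 1ξ₁ + 1ξ₂ = 0.38 × 544 = 206.7 → ξ₂ = 81.6 mol/s.
Outlet amounts (n = n₀ + Σ ν·ξ):
  M: 544 − 1(125.1) − 1(81.6) = 337.3
  R: 1570 − 1(125.1) − 3(81.6) = 1200
  U: 0 + 1(125.1) = 125.1
  V: 0 + 2(81.6) = 163.2
Total out = 337.3 + 1200 + 125.1 + 163.2 = 1826 mol/s.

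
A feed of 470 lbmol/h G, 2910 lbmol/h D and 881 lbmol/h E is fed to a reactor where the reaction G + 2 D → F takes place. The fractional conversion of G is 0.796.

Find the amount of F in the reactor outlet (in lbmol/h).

G reacted = 0.796 × 470 = 374.1 lbmol/h; ν_G = −1, so ξ = 374.1/1 = 374.1 lbmol/h.
Outlet amounts (n = n₀ + ν ξ):
  G: 470 − 1(374.1) = 95.88
  D: 2910 − 2(374.1) = 2162
  F: 0 + 1(374.1) = 374.1
  E: 881 (inert)

374 lbmol/h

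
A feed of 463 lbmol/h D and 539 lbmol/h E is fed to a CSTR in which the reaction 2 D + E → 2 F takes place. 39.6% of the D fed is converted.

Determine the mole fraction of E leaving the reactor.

0.491

D reacted = 0.396 × 463 = 183.3 lbmol/h; ν_D = −2, so ξ = 183.3/2 = 91.67 lbmol/h.
Outlet amounts (n = n₀ + ν ξ):
  D: 463 − 2(91.67) = 279.7
  E: 539 − 1(91.67) = 447.3
  F: 0 + 2(91.67) = 183.3
Total out = 910.3 lbmol/h; y_E = 447.3 / 910.3 = 0.4914.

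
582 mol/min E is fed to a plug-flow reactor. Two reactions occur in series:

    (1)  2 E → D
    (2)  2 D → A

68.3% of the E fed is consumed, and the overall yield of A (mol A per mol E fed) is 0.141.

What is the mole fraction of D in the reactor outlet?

Conversion of E: E consumed = 2ξ₁ = 0.683 × 582 → ξ₁ = 198.8 mol/min.
Yield of A: 1ξ₂ / 582 = 0.141 → ξ₂ = 82.06 mol/min.
Outlet amounts (n = n₀ + Σ ν·ξ):
  E: 582 − 2(198.8) = 184.5
  D: 0 + 1(198.8) − 2(82.06) = 34.63
  A: 0 + 1(82.06) = 82.06
Total out = 301.2 mol/min; y_D = 34.63 / 301.2 = 0.115.

0.115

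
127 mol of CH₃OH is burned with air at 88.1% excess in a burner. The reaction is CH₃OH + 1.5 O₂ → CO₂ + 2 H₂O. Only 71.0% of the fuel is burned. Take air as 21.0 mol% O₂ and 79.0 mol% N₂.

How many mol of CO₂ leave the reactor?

Stoichiometric O₂ = 1.5 × 127 = 190.5 mol; O₂ fed = 190.5 × 1.881 = 358.3 mol.
N₂ fed = 358.3 × 79/21 = 1348 mol.
Fuel reacted = 0.71 × 127 → ξ = 90.17 mol.
Outlet (n = n₀ + ν ξ):
  CH₃OH: 127 − 1(90.17) = 36.83
  O₂: 358.3 − 1.5(90.17) = 223.1
  N₂: 1348 (inert)
  CO₂: 0 + 1(90.17) = 90.17
  H₂O: 0 + 2(90.17) = 180.3

90.2 mol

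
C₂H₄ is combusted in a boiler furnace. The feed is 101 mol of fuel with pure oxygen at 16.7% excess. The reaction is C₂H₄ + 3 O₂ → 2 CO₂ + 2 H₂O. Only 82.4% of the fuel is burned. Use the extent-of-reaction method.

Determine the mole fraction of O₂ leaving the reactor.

0.229

Stoichiometric O₂ = 3 × 101 = 303 mol; O₂ fed = 303 × 1.167 = 353.6 mol.
Fuel reacted = 0.824 × 101 → ξ = 83.22 mol.
Outlet (n = n₀ + ν ξ):
  C₂H₄: 101 − 1(83.22) = 17.78
  O₂: 353.6 − 3(83.22) = 103.9
  CO₂: 0 + 2(83.22) = 166.4
  H₂O: 0 + 2(83.22) = 166.4
Total out = 454.6 mol; y_O₂ = 103.9 / 454.6 = 0.2286.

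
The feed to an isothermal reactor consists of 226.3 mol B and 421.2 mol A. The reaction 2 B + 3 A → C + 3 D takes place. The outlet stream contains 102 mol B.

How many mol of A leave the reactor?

235 mol

For B: n = n₀ − 2ξ → 102 = 226.3 − 2ξ, giving ξ = 62.15 mol.
Outlet amounts (n = n₀ + ν ξ):
  B: 226.3 − 2(62.15) = 102
  A: 421.2 − 3(62.15) = 234.7
  C: 0 + 1(62.15) = 62.15
  D: 0 + 3(62.15) = 186.5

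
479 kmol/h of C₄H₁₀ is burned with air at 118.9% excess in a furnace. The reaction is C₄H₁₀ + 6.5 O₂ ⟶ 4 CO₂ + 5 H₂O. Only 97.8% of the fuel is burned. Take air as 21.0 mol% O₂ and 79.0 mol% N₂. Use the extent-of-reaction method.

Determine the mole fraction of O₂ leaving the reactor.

0.112

Stoichiometric O₂ = 6.5 × 479 = 3114 kmol/h; O₂ fed = 3114 × 2.189 = 6815 kmol/h.
N₂ fed = 6815 × 79/21 = 25640 kmol/h.
Fuel reacted = 0.978 × 479 → ξ = 468.5 kmol/h.
Outlet (n = n₀ + ν ξ):
  C₄H₁₀: 479 − 1(468.5) = 10.54
  O₂: 6815 − 6.5(468.5) = 3770
  N₂: 25640 (inert)
  CO₂: 0 + 4(468.5) = 1874
  H₂O: 0 + 5(468.5) = 2342
Total out = 33640 kmol/h; y_O₂ = 3770 / 33640 = 0.1121.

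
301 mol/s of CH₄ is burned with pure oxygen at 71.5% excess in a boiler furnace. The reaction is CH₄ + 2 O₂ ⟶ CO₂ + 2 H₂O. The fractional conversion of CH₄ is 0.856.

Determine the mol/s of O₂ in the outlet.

Stoichiometric O₂ = 2 × 301 = 602 mol/s; O₂ fed = 602 × 1.715 = 1032 mol/s.
Fuel reacted = 0.856 × 301 → ξ = 257.7 mol/s.
Outlet (n = n₀ + ν ξ):
  CH₄: 301 − 1(257.7) = 43.34
  O₂: 1032 − 2(257.7) = 517.1
  CO₂: 0 + 1(257.7) = 257.7
  H₂O: 0 + 2(257.7) = 515.3

517 mol/s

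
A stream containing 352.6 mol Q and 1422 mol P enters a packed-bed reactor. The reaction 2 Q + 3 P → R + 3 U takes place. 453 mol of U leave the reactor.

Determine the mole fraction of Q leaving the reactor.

0.0312

For U: n = n₀ + 3ξ → 453 = 0 + 3ξ, giving ξ = 151 mol.
Outlet amounts (n = n₀ + ν ξ):
  Q: 352.6 − 2(151) = 50.6
  P: 1422 − 3(151) = 969
  R: 0 + 1(151) = 151
  U: 0 + 3(151) = 453
Total out = 1624 mol; y_Q = 50.6 / 1624 = 0.03117.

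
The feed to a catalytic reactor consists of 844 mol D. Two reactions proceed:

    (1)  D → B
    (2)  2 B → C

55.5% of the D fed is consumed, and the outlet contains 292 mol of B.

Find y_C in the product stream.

0.117

Conversion of D: D consumed = 1ξ₁ = 0.555 × 844 → ξ₁ = 468.4 mol.
B balance: n_B = 0 + 1ξ₁ − 2ξ₂ = 292 → ξ₂ = (1·468.4 − 292)/2 = 88.21 mol.
Outlet amounts (n = n₀ + Σ ν·ξ):
  D: 844 − 1(468.4) = 375.6
  B: 0 + 1(468.4) − 2(88.21) = 292
  C: 0 + 1(88.21) = 88.21
Total out = 755.8 mol; y_C = 88.21 / 755.8 = 0.1167.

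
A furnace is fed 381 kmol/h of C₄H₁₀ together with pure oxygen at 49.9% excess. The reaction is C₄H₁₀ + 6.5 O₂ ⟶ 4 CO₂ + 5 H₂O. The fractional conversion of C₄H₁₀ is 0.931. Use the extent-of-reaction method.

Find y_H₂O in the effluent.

Stoichiometric O₂ = 6.5 × 381 = 2476 kmol/h; O₂ fed = 2476 × 1.499 = 3712 kmol/h.
Fuel reacted = 0.931 × 381 → ξ = 354.7 kmol/h.
Outlet (n = n₀ + ν ξ):
  C₄H₁₀: 381 − 1(354.7) = 26.29
  O₂: 3712 − 6.5(354.7) = 1407
  CO₂: 0 + 4(354.7) = 1419
  H₂O: 0 + 5(354.7) = 1774
Total out = 4625 kmol/h; y_H₂O = 1774 / 4625 = 0.3834.

0.383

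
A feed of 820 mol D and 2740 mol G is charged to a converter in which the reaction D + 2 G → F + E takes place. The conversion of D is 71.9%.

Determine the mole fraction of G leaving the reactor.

D reacted = 0.719 × 820 = 589.6 mol; ν_D = −1, so ξ = 589.6/1 = 589.6 mol.
Outlet amounts (n = n₀ + ν ξ):
  D: 820 − 1(589.6) = 230.4
  G: 2740 − 2(589.6) = 1561
  F: 0 + 1(589.6) = 589.6
  E: 0 + 1(589.6) = 589.6
Total out = 2970 mol; y_G = 1561 / 2970 = 0.5255.

0.525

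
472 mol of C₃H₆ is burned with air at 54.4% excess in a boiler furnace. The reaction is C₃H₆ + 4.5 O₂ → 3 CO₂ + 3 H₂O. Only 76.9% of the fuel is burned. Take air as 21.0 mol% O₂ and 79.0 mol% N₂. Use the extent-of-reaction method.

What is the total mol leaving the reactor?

Stoichiometric O₂ = 4.5 × 472 = 2124 mol; O₂ fed = 2124 × 1.544 = 3279 mol.
N₂ fed = 3279 × 79/21 = 12340 mol.
Fuel reacted = 0.769 × 472 → ξ = 363 mol.
Outlet (n = n₀ + ν ξ):
  C₃H₆: 472 − 1(363) = 109
  O₂: 3279 − 4.5(363) = 1646
  N₂: 12340 (inert)
  CO₂: 0 + 3(363) = 1089
  H₂O: 0 + 3(363) = 1089
Total out = 109 + 1646 + 12340 + 1089 + 1089 = 16270 mol.

16300 mol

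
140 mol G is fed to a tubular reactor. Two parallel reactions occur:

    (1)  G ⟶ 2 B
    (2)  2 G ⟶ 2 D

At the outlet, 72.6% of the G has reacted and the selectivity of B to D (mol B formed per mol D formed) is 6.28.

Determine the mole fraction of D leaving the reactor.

0.113

Conversion of G: G consumed = 0.726 × 140 = 101.6 mol = 1ξ₁ + 2ξ₂.
Selectivity: 2ξ₁ / (2ξ₂) = 6.28 → ξ₁ = 6.28 ξ₂.
Substitute: (1·6.28 + 2) ξ₂ = 101.6 → ξ₂ = 12.28 mol, ξ₁ = 77.09 mol.
Outlet amounts (n = n₀ + Σ ν·ξ):
  G: 140 − 1(77.09) − 2(12.28) = 38.36
  B: 0 + 2(77.09) = 154.2
  D: 0 + 2(12.28) = 24.55
Total out = 217.1 mol; y_D = 24.55 / 217.1 = 0.1131.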